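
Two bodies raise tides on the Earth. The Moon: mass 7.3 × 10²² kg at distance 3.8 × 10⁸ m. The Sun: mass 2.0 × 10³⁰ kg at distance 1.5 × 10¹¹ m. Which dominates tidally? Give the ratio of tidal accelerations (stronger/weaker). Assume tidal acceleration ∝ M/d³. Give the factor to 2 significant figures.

Tidal stretch scales as M/d³; compute that for each body.
The Moon: (7.3 × 10²²) / (3.8 × 10⁸)³ = 1.330 × 10⁻³
The Sun: (2.0 × 10³⁰) / (1.5 × 10¹¹)³ = 5.926 × 10⁻⁴
Ratio (larger/smaller) = 2.2

The Moon, by a factor of ≈ 2.2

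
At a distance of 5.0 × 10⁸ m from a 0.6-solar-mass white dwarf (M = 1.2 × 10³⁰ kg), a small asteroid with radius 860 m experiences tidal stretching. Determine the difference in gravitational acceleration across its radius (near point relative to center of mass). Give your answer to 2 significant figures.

1.1 × 10⁻³ m/s²

Since r ≪ d, expand the inverse-square field across one radius to get the leading 2GMr/d³ term.
a_tidal = 2GMr/d³
        = 2 × (6.674 × 10⁻¹¹) × (1.2 × 10³⁰) × (860) / (5.0 × 10⁸)³
        = 1.1 × 10⁻³ m/s²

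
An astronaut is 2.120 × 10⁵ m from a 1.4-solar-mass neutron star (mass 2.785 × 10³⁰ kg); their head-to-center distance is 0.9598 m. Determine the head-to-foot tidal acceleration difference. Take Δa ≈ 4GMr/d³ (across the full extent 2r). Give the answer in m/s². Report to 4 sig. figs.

7.489 × 10⁴ m/s²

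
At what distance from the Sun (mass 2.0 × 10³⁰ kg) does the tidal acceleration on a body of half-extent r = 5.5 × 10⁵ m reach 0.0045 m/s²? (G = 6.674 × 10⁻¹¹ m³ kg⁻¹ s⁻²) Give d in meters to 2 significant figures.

3.2 × 10⁹ m

2GMr/d³ = a_tidal  ⇒  d = (2GMr / a_tidal)^(1/3)
d = (2 × 6.674×10⁻¹¹ × (2.0 × 10³⁰) × (5.5 × 10⁵) / (0.0045))^(1/3)
  = 3.2 × 10⁹ m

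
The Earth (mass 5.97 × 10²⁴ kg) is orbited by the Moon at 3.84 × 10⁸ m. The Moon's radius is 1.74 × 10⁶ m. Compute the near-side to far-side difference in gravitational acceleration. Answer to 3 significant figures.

4.90 × 10⁻⁵ m/s²

Δg = 4GMr/d³
   = 4 × (6.674 × 10⁻¹¹) × (5.97 × 10²⁴) × (1.74 × 10⁶) / (3.84 × 10⁸)³
   = 4.90 × 10⁻⁵ m/s²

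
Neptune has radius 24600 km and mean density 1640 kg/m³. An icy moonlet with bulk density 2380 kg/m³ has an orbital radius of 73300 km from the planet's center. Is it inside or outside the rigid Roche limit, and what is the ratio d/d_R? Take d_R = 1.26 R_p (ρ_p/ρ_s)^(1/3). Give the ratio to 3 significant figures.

d_R = 1.26 × (24600 km) × (1640/2380)^(1/3) = 27380 km
d/d_R = (73300) / (27380) = 2.68
Since d/d_R > 1, the body is outside the Roche limit.

outside; d/d_R ≈ 2.68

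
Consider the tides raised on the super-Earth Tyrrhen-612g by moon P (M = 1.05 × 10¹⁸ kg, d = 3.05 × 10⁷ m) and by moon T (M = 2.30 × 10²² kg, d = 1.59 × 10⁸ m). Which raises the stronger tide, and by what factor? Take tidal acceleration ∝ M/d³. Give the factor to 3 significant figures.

Moon T, by a factor of ≈ 155

Compare M/d³ for the two perturbers:
Moon P: (1.05 × 10¹⁸) / (3.05 × 10⁷)³ = 3.701 × 10⁻⁵
Moon T: (2.30 × 10²²) / (1.59 × 10⁸)³ = 5.722 × 10⁻³
Ratio (larger/smaller) = 155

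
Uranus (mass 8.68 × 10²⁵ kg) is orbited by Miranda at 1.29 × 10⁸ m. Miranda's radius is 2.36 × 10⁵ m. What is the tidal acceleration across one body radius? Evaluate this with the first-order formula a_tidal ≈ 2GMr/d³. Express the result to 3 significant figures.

1.27 × 10⁻³ m/s²

Δg = 2GMr/d³
   = 2 × (6.674 × 10⁻¹¹) × (8.68 × 10²⁵) × (2.36 × 10⁵) / (1.29 × 10⁸)³
   = 1.27 × 10⁻³ m/s²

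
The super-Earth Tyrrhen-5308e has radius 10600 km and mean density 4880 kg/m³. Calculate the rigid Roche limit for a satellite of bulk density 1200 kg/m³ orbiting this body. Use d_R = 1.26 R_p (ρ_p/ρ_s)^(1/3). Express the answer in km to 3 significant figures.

d_R = 1.26 × 10600 km × (4880/1200)^(1/3)
    = 21300 km

21300 km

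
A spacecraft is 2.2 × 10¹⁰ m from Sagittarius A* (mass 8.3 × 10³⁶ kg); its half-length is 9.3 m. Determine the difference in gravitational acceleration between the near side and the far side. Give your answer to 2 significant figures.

Δa = 4GMr/d³
   = 4 × (6.674 × 10⁻¹¹) × (8.3 × 10³⁶) × (9.3) / (2.2 × 10¹⁰)³
   = 1.9 × 10⁻³ m/s²

1.9 × 10⁻³ m/s²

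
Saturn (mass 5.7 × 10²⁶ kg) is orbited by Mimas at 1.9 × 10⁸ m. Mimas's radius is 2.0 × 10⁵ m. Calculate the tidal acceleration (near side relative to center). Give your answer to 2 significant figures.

2.2 × 10⁻³ m/s²

Δg = 2GMr/d³
   = 2 × (6.674 × 10⁻¹¹) × (5.7 × 10²⁶) × (2.0 × 10⁵) / (1.9 × 10⁸)³
   = 2.2 × 10⁻³ m/s²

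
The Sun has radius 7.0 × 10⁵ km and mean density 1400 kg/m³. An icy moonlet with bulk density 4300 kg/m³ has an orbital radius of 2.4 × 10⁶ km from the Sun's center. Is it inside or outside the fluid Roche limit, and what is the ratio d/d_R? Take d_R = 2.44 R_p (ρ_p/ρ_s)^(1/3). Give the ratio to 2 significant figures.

outside; d/d_R ≈ 2.0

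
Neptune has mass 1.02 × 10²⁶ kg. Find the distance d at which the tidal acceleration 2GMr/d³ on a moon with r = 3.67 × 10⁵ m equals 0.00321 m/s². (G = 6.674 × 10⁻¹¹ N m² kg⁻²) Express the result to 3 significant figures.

2GMr/d³ = a_tidal  ⇒  d = (2GMr / a_tidal)^(1/3)
d = (2 × 6.674×10⁻¹¹ × (1.02 × 10²⁶) × (3.67 × 10⁵) / (0.00321))^(1/3)
  = 1.16 × 10⁸ m

1.16 × 10⁸ m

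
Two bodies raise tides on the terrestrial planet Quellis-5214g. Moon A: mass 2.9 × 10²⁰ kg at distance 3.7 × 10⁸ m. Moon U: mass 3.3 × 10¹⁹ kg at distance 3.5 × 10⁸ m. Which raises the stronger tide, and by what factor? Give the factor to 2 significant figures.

Moon A, by a factor of ≈ 7.4

Tidal stretch scales as M/d³; compute that for each body.
Moon A: (2.9 × 10²⁰) / (3.7 × 10⁸)³ = 5.725 × 10⁻⁶
Moon U: (3.3 × 10¹⁹) / (3.5 × 10⁸)³ = 7.697 × 10⁻⁷
Ratio (larger/smaller) = 7.4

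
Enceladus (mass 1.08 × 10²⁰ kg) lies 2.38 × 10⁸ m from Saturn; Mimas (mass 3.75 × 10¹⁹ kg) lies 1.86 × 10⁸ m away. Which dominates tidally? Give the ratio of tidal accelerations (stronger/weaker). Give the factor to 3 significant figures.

Enceladus, by a factor of ≈ 1.37

Compare M/d³ for the two perturbers:
Enceladus: (1.08 × 10²⁰) / (2.38 × 10⁸)³ = 8.011 × 10⁻⁶
Mimas: (3.75 × 10¹⁹) / (1.86 × 10⁸)³ = 5.828 × 10⁻⁶
Ratio (larger/smaller) = 1.37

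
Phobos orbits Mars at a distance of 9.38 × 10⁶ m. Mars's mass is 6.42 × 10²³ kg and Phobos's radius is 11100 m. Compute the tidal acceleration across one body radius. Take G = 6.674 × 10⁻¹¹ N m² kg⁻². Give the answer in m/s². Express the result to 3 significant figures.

Since r ≪ d, expand the inverse-square field across one radius to get the leading 2GMr/d³ term.
Δa = 2GMr/d³
   = 2 × (6.674 × 10⁻¹¹) × (6.42 × 10²³) × (11100) / (9.38 × 10⁶)³
   = 1.15 × 10⁻³ m/s²

1.15 × 10⁻³ m/s²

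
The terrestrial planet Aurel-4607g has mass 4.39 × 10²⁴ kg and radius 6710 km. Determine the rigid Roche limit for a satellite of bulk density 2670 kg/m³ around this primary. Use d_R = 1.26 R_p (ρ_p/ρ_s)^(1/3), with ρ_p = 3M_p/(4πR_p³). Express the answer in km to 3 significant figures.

9230 km

ρ_p = 3M_p/(4πR_p³) = 3 × (4.39 × 10²⁴) / (4π × (6.71 × 10⁶ m)³) = 3470 kg/m³
d_R = 1.26 × 6710 km × (3470/2670)^(1/3)
    = 9230 km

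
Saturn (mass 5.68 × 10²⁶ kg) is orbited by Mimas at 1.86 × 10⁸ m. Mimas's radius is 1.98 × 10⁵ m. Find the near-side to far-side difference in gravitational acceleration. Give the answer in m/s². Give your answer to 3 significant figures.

4.67 × 10⁻³ m/s²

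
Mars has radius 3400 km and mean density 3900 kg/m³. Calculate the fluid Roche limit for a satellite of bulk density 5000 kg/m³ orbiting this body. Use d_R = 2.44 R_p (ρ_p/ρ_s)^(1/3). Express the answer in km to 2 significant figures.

7600 km

d_R = 2.44 × 3400 km × (3900/5000)^(1/3)
    = 7600 km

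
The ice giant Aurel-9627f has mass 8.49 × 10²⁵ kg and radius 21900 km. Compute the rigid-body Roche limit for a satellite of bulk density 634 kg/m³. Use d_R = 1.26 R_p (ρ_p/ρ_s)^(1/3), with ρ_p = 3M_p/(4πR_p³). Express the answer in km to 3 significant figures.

ρ_p = 3M_p/(4πR_p³) = 3 × (8.49 × 10²⁵) / (4π × (2.19 × 10⁷ m)³) = 1930 kg/m³
d_R = 1.26 × 21900 km × (1930/634)^(1/3)
    = 40000 km

40000 km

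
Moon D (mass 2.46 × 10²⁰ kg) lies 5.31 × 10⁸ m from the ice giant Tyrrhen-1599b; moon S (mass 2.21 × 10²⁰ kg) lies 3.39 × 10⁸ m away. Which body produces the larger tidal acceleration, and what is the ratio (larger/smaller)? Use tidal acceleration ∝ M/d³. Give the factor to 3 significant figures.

Compare M/d³ for the two perturbers:
Moon D: (2.46 × 10²⁰) / (5.31 × 10⁸)³ = 1.643 × 10⁻⁶
Moon S: (2.21 × 10²⁰) / (3.39 × 10⁸)³ = 5.673 × 10⁻⁶
Ratio (larger/smaller) = 3.45

Moon S, by a factor of ≈ 3.45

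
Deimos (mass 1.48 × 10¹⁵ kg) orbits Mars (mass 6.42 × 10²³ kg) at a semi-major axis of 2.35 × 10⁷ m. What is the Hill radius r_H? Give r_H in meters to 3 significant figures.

r_H ≈ a (m/3M)^(1/3)
    = (2.35 × 10⁷) × (1.48 × 10¹⁵ / (3 × 6.42 × 10²³))^(1/3)
    = 2.15 × 10⁴ m

2.15 × 10⁴ m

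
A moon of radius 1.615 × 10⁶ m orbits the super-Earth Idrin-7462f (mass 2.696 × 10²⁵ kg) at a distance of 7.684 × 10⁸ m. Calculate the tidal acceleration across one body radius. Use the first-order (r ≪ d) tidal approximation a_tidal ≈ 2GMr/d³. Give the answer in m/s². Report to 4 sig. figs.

a_tidal = 2GMr/d³
        = 2 × (6.674 × 10⁻¹¹) × (2.696 × 10²⁵) × (1.615 × 10⁶) / (7.684 × 10⁸)³
        = 1.281 × 10⁻⁵ m/s²

1.281 × 10⁻⁵ m/s²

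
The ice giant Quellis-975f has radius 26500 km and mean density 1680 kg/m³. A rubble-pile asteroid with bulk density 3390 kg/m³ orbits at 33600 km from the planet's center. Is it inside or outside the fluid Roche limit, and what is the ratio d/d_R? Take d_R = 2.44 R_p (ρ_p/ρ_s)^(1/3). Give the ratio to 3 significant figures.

d_R = 2.44 × (26500 km) × (1680/3390)^(1/3) = 51170 km
d/d_R = (33600) / (51170) = 0.657
Since d/d_R < 1, the body is inside the Roche limit.

inside; d/d_R ≈ 0.657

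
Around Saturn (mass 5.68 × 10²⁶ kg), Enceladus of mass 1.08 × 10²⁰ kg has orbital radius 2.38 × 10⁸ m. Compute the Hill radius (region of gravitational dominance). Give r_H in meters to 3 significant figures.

r_H ≈ a (m/3M)^(1/3)
    = (2.38 × 10⁸) × (1.08 × 10²⁰ / (3 × 5.68 × 10²⁶))^(1/3)
    = 9.49 × 10⁵ m

9.49 × 10⁵ m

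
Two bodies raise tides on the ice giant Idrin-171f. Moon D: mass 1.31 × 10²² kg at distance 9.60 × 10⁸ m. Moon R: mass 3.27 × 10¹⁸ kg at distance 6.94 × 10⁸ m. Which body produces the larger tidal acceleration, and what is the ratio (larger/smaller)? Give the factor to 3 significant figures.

Moon D, by a factor of ≈ 1510

The tide-raising term goes as M/d³ (the gradient of a 1/d² field).
Moon D: (1.31 × 10²²) / (9.60 × 10⁸)³ = 1.481 × 10⁻⁵
Moon R: (3.27 × 10¹⁸) / (6.94 × 10⁸)³ = 9.783 × 10⁻⁹
Ratio (larger/smaller) = 1510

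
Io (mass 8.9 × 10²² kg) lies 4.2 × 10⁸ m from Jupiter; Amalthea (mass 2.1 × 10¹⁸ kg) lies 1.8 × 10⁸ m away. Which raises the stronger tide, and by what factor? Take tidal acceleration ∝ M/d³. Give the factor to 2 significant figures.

Tidal stretch scales as M/d³; compute that for each body.
Io: (8.9 × 10²²) / (4.2 × 10⁸)³ = 1.201 × 10⁻³
Amalthea: (2.1 × 10¹⁸) / (1.8 × 10⁸)³ = 3.601 × 10⁻⁷
Ratio (larger/smaller) = 3300

Io, by a factor of ≈ 3300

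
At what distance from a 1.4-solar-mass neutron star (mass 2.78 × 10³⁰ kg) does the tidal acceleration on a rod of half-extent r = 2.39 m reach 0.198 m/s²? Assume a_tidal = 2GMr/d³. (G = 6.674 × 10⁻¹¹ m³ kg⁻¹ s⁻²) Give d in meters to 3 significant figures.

1.65 × 10⁷ m

2GMr/d³ = a_tidal  ⇒  d = (2GMr / a_tidal)^(1/3)
d = (2 × 6.674×10⁻¹¹ × (2.78 × 10³⁰) × (2.39) / (0.198))^(1/3)
  = 1.65 × 10⁷ m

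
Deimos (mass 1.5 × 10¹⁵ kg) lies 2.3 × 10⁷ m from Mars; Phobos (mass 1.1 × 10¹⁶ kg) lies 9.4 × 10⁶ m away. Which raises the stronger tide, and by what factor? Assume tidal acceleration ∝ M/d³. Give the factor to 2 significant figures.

Phobos, by a factor of ≈ 110

Tidal stretch scales as M/d³; compute that for each body.
Deimos: (1.5 × 10¹⁵) / (2.3 × 10⁷)³ = 1.233 × 10⁻⁷
Phobos: (1.1 × 10¹⁶) / (9.4 × 10⁶)³ = 1.324 × 10⁻⁵
Ratio (larger/smaller) = 110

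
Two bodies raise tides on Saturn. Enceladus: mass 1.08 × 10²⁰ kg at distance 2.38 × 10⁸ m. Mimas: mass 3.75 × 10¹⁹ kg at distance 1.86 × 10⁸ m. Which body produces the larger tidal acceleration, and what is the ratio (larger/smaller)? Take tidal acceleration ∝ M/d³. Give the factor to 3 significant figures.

The tide-raising term goes as M/d³ (the gradient of a 1/d² field).
Enceladus: (1.08 × 10²⁰) / (2.38 × 10⁸)³ = 8.011 × 10⁻⁶
Mimas: (3.75 × 10¹⁹) / (1.86 × 10⁸)³ = 5.828 × 10⁻⁶
Ratio (larger/smaller) = 1.37

Enceladus, by a factor of ≈ 1.37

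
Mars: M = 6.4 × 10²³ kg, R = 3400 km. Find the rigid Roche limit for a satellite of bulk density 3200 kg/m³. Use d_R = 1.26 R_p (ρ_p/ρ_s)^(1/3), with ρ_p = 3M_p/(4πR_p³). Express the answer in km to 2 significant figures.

ρ_p = 3M_p/(4πR_p³) = 3 × (6.4 × 10²³) / (4π × (3.4 × 10⁶ m)³) = 3900 kg/m³
d_R = 1.26 × 3400 km × (3900/3200)^(1/3)
    = 4600 km

4600 km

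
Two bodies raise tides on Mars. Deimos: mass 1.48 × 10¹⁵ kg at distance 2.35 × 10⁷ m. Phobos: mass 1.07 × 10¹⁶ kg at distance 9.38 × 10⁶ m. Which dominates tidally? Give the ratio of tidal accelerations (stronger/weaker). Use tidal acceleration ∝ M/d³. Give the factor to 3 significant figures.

Compare M/d³ for the two perturbers:
Deimos: (1.48 × 10¹⁵) / (2.35 × 10⁷)³ = 1.140 × 10⁻⁷
Phobos: (1.07 × 10¹⁶) / (9.38 × 10⁶)³ = 1.297 × 10⁻⁵
Ratio (larger/smaller) = 114

Phobos, by a factor of ≈ 114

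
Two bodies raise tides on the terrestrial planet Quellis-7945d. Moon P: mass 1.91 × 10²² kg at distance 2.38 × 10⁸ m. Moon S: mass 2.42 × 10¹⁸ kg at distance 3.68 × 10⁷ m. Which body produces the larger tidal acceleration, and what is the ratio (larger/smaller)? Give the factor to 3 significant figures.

Tidal acceleration ∝ M/d³, so compare M/d³ for each.
Moon P: (1.91 × 10²²) / (2.38 × 10⁸)³ = 1.417 × 10⁻³
Moon S: (2.42 × 10¹⁸) / (3.68 × 10⁷)³ = 4.856 × 10⁻⁵
Ratio (larger/smaller) = 29.2

Moon P, by a factor of ≈ 29.2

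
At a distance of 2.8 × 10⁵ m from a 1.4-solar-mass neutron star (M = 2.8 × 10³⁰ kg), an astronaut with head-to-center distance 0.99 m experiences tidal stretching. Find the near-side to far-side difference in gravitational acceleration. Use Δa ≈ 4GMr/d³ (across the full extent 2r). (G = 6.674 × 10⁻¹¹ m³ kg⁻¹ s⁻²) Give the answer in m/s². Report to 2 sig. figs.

Δg = 4GMr/d³
   = 4 × (6.674 × 10⁻¹¹) × (2.8 × 10³⁰) × (0.99) / (2.8 × 10⁵)³
   = 3.4 × 10⁴ m/s²

3.4 × 10⁴ m/s²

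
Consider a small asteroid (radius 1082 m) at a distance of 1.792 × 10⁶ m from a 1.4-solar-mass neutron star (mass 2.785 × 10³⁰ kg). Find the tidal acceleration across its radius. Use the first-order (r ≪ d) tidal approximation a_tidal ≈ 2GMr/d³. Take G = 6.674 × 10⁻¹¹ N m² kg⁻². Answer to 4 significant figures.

6.990 × 10⁴ m/s²

a_tidal = 2GMr/d³
        = 2 × (6.674 × 10⁻¹¹) × (2.785 × 10³⁰) × (1082) / (1.792 × 10⁶)³
        = 6.990 × 10⁴ m/s²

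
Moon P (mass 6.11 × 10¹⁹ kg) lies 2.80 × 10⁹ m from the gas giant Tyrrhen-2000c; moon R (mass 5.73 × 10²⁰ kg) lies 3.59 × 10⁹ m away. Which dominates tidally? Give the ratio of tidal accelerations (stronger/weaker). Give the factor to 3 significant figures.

Compare M/d³ for the two perturbers:
Moon P: (6.11 × 10¹⁹) / (2.80 × 10⁹)³ = 2.783 × 10⁻⁹
Moon R: (5.73 × 10²⁰) / (3.59 × 10⁹)³ = 1.238 × 10⁻⁸
Ratio (larger/smaller) = 4.45

Moon R, by a factor of ≈ 4.45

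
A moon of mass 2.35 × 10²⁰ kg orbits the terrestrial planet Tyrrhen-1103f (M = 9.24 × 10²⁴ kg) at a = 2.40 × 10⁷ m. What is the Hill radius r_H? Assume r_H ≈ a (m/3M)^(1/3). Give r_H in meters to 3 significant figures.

4.89 × 10⁵ m

r_H ≈ a (m/3M)^(1/3)
    = (2.40 × 10⁷) × (2.35 × 10²⁰ / (3 × 9.24 × 10²⁴))^(1/3)
    = 4.89 × 10⁵ m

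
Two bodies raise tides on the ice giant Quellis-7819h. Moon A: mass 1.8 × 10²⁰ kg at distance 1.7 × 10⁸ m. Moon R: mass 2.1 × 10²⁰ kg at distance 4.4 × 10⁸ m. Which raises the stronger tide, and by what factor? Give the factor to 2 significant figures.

Moon A, by a factor of ≈ 15

Tidal stretch scales as M/d³; compute that for each body.
Moon A: (1.8 × 10²⁰) / (1.7 × 10⁸)³ = 3.664 × 10⁻⁵
Moon R: (2.1 × 10²⁰) / (4.4 × 10⁸)³ = 2.465 × 10⁻⁶
Ratio (larger/smaller) = 15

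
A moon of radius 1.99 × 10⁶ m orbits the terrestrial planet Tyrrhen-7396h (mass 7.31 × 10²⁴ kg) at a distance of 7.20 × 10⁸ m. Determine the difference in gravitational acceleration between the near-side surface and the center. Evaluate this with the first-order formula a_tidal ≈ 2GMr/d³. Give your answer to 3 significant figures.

Δa = 2GMr/d³
   = 2 × (6.674 × 10⁻¹¹) × (7.31 × 10²⁴) × (1.99 × 10⁶) / (7.20 × 10⁸)³
   = 5.20 × 10⁻⁶ m/s²

5.20 × 10⁻⁶ m/s²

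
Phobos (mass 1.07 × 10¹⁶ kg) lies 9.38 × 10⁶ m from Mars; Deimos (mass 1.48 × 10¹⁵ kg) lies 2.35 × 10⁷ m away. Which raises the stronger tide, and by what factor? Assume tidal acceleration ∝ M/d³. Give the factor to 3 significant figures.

Phobos, by a factor of ≈ 114

Tidal stretch scales as M/d³; compute that for each body.
Phobos: (1.07 × 10¹⁶) / (9.38 × 10⁶)³ = 1.297 × 10⁻⁵
Deimos: (1.48 × 10¹⁵) / (2.35 × 10⁷)³ = 1.140 × 10⁻⁷
Ratio (larger/smaller) = 114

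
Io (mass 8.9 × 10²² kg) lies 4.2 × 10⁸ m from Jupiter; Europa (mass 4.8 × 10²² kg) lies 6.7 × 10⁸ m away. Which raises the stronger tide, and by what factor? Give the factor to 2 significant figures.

The tide-raising term goes as M/d³ (the gradient of a 1/d² field).
Io: (8.9 × 10²²) / (4.2 × 10⁸)³ = 1.201 × 10⁻³
Europa: (4.8 × 10²²) / (6.7 × 10⁸)³ = 1.596 × 10⁻⁴
Ratio (larger/smaller) = 7.5

Io, by a factor of ≈ 7.5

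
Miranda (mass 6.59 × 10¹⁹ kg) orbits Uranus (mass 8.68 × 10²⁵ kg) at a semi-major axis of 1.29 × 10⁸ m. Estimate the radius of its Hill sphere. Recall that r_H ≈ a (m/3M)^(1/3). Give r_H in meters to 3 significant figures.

r_H ≈ a (m/3M)^(1/3)
    = (1.29 × 10⁸) × (6.59 × 10¹⁹ / (3 × 8.68 × 10²⁵))^(1/3)
    = 8.16 × 10⁵ m

8.16 × 10⁵ m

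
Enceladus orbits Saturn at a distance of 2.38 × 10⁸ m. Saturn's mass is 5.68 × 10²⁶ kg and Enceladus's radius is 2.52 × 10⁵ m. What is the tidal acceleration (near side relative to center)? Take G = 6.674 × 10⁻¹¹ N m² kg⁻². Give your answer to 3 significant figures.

1.42 × 10⁻³ m/s²

Δg = 2GMr/d³
   = 2 × (6.674 × 10⁻¹¹) × (5.68 × 10²⁶) × (2.52 × 10⁵) / (2.38 × 10⁸)³
   = 1.42 × 10⁻³ m/s²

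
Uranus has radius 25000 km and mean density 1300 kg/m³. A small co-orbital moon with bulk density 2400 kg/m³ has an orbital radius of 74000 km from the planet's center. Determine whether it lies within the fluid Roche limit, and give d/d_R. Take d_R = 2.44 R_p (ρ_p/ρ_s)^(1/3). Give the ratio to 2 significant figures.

outside; d/d_R ≈ 1.5

d_R = 2.44 × (25000 km) × (1300/2400)^(1/3) = 49720 km
d/d_R = (74000) / (49720) = 1.5
Since d/d_R > 1, the body is outside the Roche limit.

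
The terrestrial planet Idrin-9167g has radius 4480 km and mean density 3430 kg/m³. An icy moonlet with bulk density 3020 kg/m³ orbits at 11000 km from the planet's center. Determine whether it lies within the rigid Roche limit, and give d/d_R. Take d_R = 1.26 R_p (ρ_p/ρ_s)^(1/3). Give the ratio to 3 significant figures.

d_R = 1.26 × (4480 km) × (3430/3020)^(1/3) = 5889 km
d/d_R = (11000) / (5889) = 1.87
Since d/d_R > 1, the body is outside the Roche limit.

outside; d/d_R ≈ 1.87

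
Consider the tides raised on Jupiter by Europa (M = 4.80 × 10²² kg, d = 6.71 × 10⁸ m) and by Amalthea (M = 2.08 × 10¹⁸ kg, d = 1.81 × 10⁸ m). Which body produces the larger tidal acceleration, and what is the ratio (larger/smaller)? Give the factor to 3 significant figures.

Europa, by a factor of ≈ 453

Tidal stretch scales as M/d³; compute that for each body.
Europa: (4.80 × 10²²) / (6.71 × 10⁸)³ = 1.589 × 10⁻⁴
Amalthea: (2.08 × 10¹⁸) / (1.81 × 10⁸)³ = 3.508 × 10⁻⁷
Ratio (larger/smaller) = 453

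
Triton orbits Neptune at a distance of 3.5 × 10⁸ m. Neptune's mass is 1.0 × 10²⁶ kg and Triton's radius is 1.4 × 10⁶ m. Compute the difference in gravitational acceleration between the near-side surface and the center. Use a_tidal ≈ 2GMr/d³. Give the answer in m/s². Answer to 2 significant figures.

a_tidal = 2GMr/d³
        = 2 × (6.674 × 10⁻¹¹) × (1.0 × 10²⁶) × (1.4 × 10⁶) / (3.5 × 10⁸)³
        = 4.4 × 10⁻⁴ m/s²

4.4 × 10⁻⁴ m/s²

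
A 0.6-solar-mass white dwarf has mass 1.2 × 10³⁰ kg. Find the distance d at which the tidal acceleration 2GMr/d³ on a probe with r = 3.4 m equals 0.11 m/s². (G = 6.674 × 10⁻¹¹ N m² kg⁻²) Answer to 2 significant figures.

1.7 × 10⁷ m

2GMr/d³ = a_tidal  ⇒  d = (2GMr / a_tidal)^(1/3)
d = (2 × 6.674×10⁻¹¹ × (1.2 × 10³⁰) × (3.4) / (0.11))^(1/3)
  = 1.7 × 10⁷ m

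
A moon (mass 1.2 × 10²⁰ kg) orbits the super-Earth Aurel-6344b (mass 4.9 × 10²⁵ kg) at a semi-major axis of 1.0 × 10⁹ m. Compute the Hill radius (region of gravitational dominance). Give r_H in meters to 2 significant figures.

r_H ≈ a (m/3M)^(1/3)
    = (1.0 × 10⁹) × (1.2 × 10²⁰ / (3 × 4.9 × 10²⁵))^(1/3)
    = 9.3 × 10⁶ m

9.3 × 10⁶ m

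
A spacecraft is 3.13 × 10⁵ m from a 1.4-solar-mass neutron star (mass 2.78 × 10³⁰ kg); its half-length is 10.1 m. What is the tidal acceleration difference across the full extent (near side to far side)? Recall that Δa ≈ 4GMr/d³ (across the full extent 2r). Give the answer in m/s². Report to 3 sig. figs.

2.44 × 10⁵ m/s²

Differencing GM/(d−r)² and GM/(d+r)² to first order in r/d gives 4GMr/d³.
a_tidal = 4GMr/d³
        = 4 × (6.674 × 10⁻¹¹) × (2.78 × 10³⁰) × (10.1) / (3.13 × 10⁵)³
        = 2.44 × 10⁵ m/s²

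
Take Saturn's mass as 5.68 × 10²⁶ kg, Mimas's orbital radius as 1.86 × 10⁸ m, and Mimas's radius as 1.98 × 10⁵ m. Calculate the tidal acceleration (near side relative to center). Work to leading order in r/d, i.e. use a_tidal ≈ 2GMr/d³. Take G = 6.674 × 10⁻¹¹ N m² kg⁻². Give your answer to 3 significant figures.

a_tidal = 2GMr/d³
        = 2 × (6.674 × 10⁻¹¹) × (5.68 × 10²⁶) × (1.98 × 10⁵) / (1.86 × 10⁸)³
        = 2.33 × 10⁻³ m/s²

2.33 × 10⁻³ m/s²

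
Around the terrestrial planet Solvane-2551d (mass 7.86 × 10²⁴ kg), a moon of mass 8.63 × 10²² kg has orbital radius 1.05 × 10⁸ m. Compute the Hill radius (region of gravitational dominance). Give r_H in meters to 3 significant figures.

r_H ≈ a (m/3M)^(1/3)
    = (1.05 × 10⁸) × (8.63 × 10²² / (3 × 7.86 × 10²⁴))^(1/3)
    = 1.62 × 10⁷ m

1.62 × 10⁷ m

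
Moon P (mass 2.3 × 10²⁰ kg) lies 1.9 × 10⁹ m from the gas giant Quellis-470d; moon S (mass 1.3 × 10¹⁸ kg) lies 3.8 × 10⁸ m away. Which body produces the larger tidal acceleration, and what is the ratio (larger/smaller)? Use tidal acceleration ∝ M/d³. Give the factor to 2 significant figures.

Tidal stretch scales as M/d³; compute that for each body.
Moon P: (2.3 × 10²⁰) / (1.9 × 10⁹)³ = 3.353 × 10⁻⁸
Moon S: (1.3 × 10¹⁸) / (3.8 × 10⁸)³ = 2.369 × 10⁻⁸
Ratio (larger/smaller) = 1.4

Moon P, by a factor of ≈ 1.4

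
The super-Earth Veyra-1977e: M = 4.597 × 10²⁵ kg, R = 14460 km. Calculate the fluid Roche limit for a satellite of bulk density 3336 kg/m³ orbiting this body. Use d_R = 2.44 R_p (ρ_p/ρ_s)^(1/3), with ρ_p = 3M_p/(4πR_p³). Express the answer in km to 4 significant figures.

ρ_p = 3M_p/(4πR_p³) = 3 × (4.597 × 10²⁵) / (4π × (1.446 × 10⁷ m)³) = 3630 kg/m³
d_R = 2.44 × 14460 km × (3630/3336)^(1/3)
    = 36290 km

36290 km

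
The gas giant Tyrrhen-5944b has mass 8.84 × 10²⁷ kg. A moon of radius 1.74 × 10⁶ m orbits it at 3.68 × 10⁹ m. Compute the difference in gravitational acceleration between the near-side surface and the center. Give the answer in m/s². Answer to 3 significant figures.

4.12 × 10⁻⁵ m/s²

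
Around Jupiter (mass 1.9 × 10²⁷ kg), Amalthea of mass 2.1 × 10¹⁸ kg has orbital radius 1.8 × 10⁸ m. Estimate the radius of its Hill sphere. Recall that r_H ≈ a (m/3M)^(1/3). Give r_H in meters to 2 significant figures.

1.3 × 10⁵ m

r_H ≈ a (m/3M)^(1/3)
    = (1.8 × 10⁸) × (2.1 × 10¹⁸ / (3 × 1.9 × 10²⁷))^(1/3)
    = 1.3 × 10⁵ m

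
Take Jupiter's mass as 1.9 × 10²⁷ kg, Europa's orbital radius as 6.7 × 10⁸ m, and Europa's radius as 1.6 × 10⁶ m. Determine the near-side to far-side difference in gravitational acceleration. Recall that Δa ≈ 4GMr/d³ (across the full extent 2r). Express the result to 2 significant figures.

Δg = 4GMr/d³
   = 4 × (6.674 × 10⁻¹¹) × (1.9 × 10²⁷) × (1.6 × 10⁶) / (6.7 × 10⁸)³
   = 2.7 × 10⁻³ m/s²

2.7 × 10⁻³ m/s²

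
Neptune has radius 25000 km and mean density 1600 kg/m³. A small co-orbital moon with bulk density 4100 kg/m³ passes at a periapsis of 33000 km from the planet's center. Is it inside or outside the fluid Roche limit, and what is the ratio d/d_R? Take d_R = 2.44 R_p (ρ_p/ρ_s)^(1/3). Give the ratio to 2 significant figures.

d_R = 2.44 × (25000 km) × (1600/4100)^(1/3) = 44580 km
d/d_R = (33000) / (44580) = 0.74
Since d/d_R < 1, the body is inside the Roche limit.

inside; d/d_R ≈ 0.74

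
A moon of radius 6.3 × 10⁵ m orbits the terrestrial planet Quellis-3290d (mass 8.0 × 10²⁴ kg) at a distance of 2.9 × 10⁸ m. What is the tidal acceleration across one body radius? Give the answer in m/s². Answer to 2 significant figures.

The tidal stretch is the gradient of GM/d² times the body's extent r, hence the 1/d³ dependence.
a_tidal = 2GMr/d³
        = 2 × (6.674 × 10⁻¹¹) × (8.0 × 10²⁴) × (6.3 × 10⁵) / (2.9 × 10⁸)³
        = 2.8 × 10⁻⁵ m/s²

2.8 × 10⁻⁵ m/s²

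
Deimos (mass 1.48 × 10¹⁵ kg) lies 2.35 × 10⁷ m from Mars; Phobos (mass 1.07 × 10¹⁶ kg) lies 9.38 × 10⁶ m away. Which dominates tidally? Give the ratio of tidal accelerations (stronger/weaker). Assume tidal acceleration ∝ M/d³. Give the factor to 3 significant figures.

Phobos, by a factor of ≈ 114

Tidal acceleration ∝ M/d³, so compare M/d³ for each.
Deimos: (1.48 × 10¹⁵) / (2.35 × 10⁷)³ = 1.140 × 10⁻⁷
Phobos: (1.07 × 10¹⁶) / (9.38 × 10⁶)³ = 1.297 × 10⁻⁵
Ratio (larger/smaller) = 114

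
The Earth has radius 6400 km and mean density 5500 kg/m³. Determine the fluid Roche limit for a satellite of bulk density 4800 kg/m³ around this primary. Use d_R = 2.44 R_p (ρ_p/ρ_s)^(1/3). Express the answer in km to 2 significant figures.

16000 km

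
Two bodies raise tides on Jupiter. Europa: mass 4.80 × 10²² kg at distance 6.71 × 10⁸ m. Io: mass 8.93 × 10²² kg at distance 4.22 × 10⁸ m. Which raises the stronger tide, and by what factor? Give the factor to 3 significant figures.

The tide-raising term goes as M/d³ (the gradient of a 1/d² field).
Europa: (4.80 × 10²²) / (6.71 × 10⁸)³ = 1.589 × 10⁻⁴
Io: (8.93 × 10²²) / (4.22 × 10⁸)³ = 1.188 × 10⁻³
Ratio (larger/smaller) = 7.48

Io, by a factor of ≈ 7.48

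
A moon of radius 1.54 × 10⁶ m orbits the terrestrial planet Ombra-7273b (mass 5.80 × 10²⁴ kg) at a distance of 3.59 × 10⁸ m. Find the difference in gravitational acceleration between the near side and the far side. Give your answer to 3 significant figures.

5.15 × 10⁻⁵ m/s²

Δg = 4GMr/d³
   = 4 × (6.674 × 10⁻¹¹) × (5.80 × 10²⁴) × (1.54 × 10⁶) / (3.59 × 10⁸)³
   = 5.15 × 10⁻⁵ m/s²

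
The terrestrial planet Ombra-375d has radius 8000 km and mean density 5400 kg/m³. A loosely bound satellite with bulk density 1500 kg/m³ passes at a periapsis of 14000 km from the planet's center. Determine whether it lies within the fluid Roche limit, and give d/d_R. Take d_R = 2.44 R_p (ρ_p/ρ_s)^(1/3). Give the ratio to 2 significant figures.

d_R = 2.44 × (8000 km) × (5400/1500)^(1/3) = 29920 km
d/d_R = (14000) / (29920) = 0.47
Since d/d_R < 1, the body is inside the Roche limit.

inside; d/d_R ≈ 0.47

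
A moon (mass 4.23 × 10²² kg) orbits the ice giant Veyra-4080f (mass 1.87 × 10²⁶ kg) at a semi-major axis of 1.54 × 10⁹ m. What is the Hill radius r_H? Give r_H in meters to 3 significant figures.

6.51 × 10⁷ m

r_H ≈ a (m/3M)^(1/3)
    = (1.54 × 10⁹) × (4.23 × 10²² / (3 × 1.87 × 10²⁶))^(1/3)
    = 6.51 × 10⁷ m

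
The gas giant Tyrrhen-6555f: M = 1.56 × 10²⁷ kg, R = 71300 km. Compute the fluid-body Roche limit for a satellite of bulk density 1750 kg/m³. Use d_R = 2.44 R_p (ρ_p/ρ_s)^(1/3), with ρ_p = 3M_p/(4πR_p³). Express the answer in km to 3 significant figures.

ρ_p = 3M_p/(4πR_p³) = 3 × (1.56 × 10²⁷) / (4π × (7.13 × 10⁷ m)³) = 1030 kg/m³
d_R = 2.44 × 71300 km × (1030/1750)^(1/3)
    = 1.46 × 10⁵ km

1.46 × 10⁵ km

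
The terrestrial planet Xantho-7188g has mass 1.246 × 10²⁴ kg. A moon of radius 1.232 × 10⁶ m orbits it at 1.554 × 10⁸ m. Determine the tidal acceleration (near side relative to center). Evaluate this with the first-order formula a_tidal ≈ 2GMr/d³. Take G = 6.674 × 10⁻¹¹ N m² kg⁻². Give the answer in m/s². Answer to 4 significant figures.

5.460 × 10⁻⁵ m/s²

Δa = 2GMr/d³
   = 2 × (6.674 × 10⁻¹¹) × (1.246 × 10²⁴) × (1.232 × 10⁶) / (1.554 × 10⁸)³
   = 5.460 × 10⁻⁵ m/s²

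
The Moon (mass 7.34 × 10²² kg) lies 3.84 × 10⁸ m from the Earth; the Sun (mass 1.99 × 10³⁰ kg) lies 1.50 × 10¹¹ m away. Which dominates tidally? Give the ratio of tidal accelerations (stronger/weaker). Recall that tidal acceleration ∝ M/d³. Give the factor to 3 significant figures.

Tidal stretch scales as M/d³; compute that for each body.
The Moon: (7.34 × 10²²) / (3.84 × 10⁸)³ = 1.296 × 10⁻³
The Sun: (1.99 × 10³⁰) / (1.50 × 10¹¹)³ = 5.896 × 10⁻⁴
Ratio (larger/smaller) = 2.20

The Moon, by a factor of ≈ 2.20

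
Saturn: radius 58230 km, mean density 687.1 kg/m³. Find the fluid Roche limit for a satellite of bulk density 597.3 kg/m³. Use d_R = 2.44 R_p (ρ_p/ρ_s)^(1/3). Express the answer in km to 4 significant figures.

d_R = 2.44 × 58230 km × (687.1/597.3)^(1/3)
    = 1.489 × 10⁵ km

1.489 × 10⁵ km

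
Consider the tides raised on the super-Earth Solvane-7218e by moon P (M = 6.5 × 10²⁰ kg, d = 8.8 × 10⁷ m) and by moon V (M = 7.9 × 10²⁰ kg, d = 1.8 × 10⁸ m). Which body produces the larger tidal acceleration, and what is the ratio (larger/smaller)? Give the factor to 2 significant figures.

Moon P, by a factor of ≈ 7.0

Tidal acceleration ∝ M/d³, so compare M/d³ for each.
Moon P: (6.5 × 10²⁰) / (8.8 × 10⁷)³ = 9.538 × 10⁻⁴
Moon V: (7.9 × 10²⁰) / (1.8 × 10⁸)³ = 1.355 × 10⁻⁴
Ratio (larger/smaller) = 7.0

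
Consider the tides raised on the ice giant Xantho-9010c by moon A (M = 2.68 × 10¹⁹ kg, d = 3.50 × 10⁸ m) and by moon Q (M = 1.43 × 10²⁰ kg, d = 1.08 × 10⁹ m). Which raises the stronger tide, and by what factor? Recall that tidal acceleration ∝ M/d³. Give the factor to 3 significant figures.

Moon A, by a factor of ≈ 5.51

The tide-raising term goes as M/d³ (the gradient of a 1/d² field).
Moon A: (2.68 × 10¹⁹) / (3.50 × 10⁸)³ = 6.251 × 10⁻⁷
Moon Q: (1.43 × 10²⁰) / (1.08 × 10⁹)³ = 1.135 × 10⁻⁷
Ratio (larger/smaller) = 5.51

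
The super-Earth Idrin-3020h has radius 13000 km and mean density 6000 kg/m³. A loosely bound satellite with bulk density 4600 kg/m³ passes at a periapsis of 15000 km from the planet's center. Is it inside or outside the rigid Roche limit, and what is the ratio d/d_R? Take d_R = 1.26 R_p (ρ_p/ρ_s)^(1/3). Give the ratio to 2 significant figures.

d_R = 1.26 × (13000 km) × (6000/4600)^(1/3) = 17900 km
d/d_R = (15000) / (17900) = 0.84
Since d/d_R < 1, the body is inside the Roche limit.

inside; d/d_R ≈ 0.84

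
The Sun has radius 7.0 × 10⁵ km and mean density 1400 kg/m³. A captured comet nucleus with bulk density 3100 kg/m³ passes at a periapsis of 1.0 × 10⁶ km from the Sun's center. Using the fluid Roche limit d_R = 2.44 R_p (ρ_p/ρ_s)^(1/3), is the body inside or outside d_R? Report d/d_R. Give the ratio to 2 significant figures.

inside; d/d_R ≈ 0.76

d_R = 2.44 × (7.0 × 10⁵ km) × (1400/3100)^(1/3) = 1.310 × 10⁶ km
d/d_R = (1.0 × 10⁶) / (1.310 × 10⁶) = 0.76
Since d/d_R < 1, the body is inside the Roche limit.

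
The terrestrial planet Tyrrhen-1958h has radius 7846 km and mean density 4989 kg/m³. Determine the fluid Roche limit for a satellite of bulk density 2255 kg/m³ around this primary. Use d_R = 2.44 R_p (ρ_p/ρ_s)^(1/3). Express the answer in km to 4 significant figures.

24950 km

d_R = 2.44 × 7846 km × (4989/2255)^(1/3)
    = 24950 km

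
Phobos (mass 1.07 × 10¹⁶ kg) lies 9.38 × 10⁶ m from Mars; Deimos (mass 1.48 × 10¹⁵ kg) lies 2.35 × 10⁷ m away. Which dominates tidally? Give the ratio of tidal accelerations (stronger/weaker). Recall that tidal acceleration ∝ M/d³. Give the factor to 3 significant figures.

Compare M/d³ for the two perturbers:
Phobos: (1.07 × 10¹⁶) / (9.38 × 10⁶)³ = 1.297 × 10⁻⁵
Deimos: (1.48 × 10¹⁵) / (2.35 × 10⁷)³ = 1.140 × 10⁻⁷
Ratio (larger/smaller) = 114

Phobos, by a factor of ≈ 114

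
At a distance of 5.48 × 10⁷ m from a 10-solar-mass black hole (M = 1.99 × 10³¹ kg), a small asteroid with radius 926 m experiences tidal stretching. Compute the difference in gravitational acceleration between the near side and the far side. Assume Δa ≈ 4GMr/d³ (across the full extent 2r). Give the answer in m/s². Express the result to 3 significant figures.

2.99 × 10¹ m/s²

a_tidal = 4GMr/d³
        = 4 × (6.674 × 10⁻¹¹) × (1.99 × 10³¹) × (926) / (5.48 × 10⁷)³
        = 2.99 × 10¹ m/s²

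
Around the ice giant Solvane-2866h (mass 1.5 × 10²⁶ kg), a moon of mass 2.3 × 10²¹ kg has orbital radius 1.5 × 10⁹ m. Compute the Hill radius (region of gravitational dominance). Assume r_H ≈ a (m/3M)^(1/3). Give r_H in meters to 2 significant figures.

r_H ≈ a (m/3M)^(1/3)
    = (1.5 × 10⁹) × (2.3 × 10²¹ / (3 × 1.5 × 10²⁶))^(1/3)
    = 2.6 × 10⁷ m

2.6 × 10⁷ m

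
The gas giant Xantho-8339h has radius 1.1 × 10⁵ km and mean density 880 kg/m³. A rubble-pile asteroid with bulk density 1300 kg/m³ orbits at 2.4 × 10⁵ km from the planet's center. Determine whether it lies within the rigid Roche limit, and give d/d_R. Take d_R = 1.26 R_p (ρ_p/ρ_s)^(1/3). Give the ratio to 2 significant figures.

outside; d/d_R ≈ 2.0

d_R = 1.26 × (1.1 × 10⁵ km) × (880/1300)^(1/3) = 1.217 × 10⁵ km
d/d_R = (2.4 × 10⁵) / (1.217 × 10⁵) = 2.0
Since d/d_R > 1, the body is outside the Roche limit.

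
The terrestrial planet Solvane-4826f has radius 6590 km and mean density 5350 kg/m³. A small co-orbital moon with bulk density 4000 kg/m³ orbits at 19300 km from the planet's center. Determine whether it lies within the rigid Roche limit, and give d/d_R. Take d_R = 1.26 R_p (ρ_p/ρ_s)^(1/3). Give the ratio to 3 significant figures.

outside; d/d_R ≈ 2.11

d_R = 1.26 × (6590 km) × (5350/4000)^(1/3) = 9149 km
d/d_R = (19300) / (9149) = 2.11
Since d/d_R > 1, the body is outside the Roche limit.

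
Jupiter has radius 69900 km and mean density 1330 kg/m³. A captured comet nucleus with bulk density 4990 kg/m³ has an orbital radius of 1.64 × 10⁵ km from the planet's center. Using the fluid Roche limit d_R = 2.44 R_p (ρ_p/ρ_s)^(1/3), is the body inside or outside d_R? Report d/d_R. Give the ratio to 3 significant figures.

d_R = 2.44 × (69900 km) × (1330/4990)^(1/3) = 1.098 × 10⁵ km
d/d_R = (1.64 × 10⁵) / (1.098 × 10⁵) = 1.49
Since d/d_R > 1, the body is outside the Roche limit.

outside; d/d_R ≈ 1.49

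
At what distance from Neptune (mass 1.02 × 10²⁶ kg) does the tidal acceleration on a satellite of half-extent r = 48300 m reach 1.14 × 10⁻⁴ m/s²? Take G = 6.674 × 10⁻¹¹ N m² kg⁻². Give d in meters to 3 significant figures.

1.79 × 10⁸ m

2GMr/d³ = a_tidal  ⇒  d = (2GMr / a_tidal)^(1/3)
d = (2 × 6.674×10⁻¹¹ × (1.02 × 10²⁶) × (48300) / (1.14 × 10⁻⁴))^(1/3)
  = 1.79 × 10⁸ m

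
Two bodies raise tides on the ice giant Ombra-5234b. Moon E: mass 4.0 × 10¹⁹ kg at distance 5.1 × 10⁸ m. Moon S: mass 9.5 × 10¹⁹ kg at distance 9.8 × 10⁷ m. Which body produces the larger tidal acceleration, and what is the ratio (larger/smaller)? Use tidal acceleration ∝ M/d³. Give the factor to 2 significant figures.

The tide-raising term goes as M/d³ (the gradient of a 1/d² field).
Moon E: (4.0 × 10¹⁹) / (5.1 × 10⁸)³ = 3.015 × 10⁻⁷
Moon S: (9.5 × 10¹⁹) / (9.8 × 10⁷)³ = 1.009 × 10⁻⁴
Ratio (larger/smaller) = 330

Moon S, by a factor of ≈ 330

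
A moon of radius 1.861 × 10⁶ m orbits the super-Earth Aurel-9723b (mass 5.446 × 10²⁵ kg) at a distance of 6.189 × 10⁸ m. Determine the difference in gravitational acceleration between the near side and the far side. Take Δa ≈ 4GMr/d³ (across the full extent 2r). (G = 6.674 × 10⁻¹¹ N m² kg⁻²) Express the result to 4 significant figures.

The field gradient is 2GM/d³; across the full diameter 2r the difference is 4GMr/d³.
Δa = 4GMr/d³
   = 4 × (6.674 × 10⁻¹¹) × (5.446 × 10²⁵) × (1.861 × 10⁶) / (6.189 × 10⁸)³
   = 1.141 × 10⁻⁴ m/s²

1.141 × 10⁻⁴ m/s²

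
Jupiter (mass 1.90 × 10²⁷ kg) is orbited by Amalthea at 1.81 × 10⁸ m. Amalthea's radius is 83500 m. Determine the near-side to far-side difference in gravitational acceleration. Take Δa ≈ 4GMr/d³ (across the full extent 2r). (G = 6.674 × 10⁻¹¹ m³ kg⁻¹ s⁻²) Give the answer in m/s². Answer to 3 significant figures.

Δg = 4GMr/d³
   = 4 × (6.674 × 10⁻¹¹) × (1.90 × 10²⁷) × (83500) / (1.81 × 10⁸)³
   = 7.14 × 10⁻³ m/s²

7.14 × 10⁻³ m/s²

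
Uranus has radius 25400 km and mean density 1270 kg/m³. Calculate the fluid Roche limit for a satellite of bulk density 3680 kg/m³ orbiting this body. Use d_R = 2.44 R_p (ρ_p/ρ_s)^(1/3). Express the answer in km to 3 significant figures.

d_R = 2.44 × 25400 km × (1270/3680)^(1/3)
    = 43500 km

43500 km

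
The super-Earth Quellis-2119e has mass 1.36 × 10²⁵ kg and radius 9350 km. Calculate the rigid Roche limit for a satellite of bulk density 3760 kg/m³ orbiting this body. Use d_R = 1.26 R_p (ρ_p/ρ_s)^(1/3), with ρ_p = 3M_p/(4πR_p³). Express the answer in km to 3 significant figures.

ρ_p = 3M_p/(4πR_p³) = 3 × (1.36 × 10²⁵) / (4π × (9.35 × 10⁶ m)³) = 3970 kg/m³
d_R = 1.26 × 9350 km × (3970/3760)^(1/3)
    = 12000 km

12000 km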